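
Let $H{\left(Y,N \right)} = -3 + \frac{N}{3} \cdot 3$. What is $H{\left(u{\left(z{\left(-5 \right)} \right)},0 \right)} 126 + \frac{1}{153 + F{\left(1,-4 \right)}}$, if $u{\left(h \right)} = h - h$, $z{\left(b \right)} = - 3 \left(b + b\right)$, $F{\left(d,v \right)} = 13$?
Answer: $- \frac{62747}{166} \approx -377.99$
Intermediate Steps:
$z{\left(b \right)} = - 6 b$ ($z{\left(b \right)} = - 3 \cdot 2 b = - 6 b$)
$u{\left(h \right)} = 0$
$H{\left(Y,N \right)} = -3 + N$ ($H{\left(Y,N \right)} = -3 + N \frac{1}{3} \cdot 3 = -3 + \frac{N}{3} \cdot 3 = -3 + N$)
$H{\left(u{\left(z{\left(-5 \right)} \right)},0 \right)} 126 + \frac{1}{153 + F{\left(1,-4 \right)}} = \left(-3 + 0\right) 126 + \frac{1}{153 + 13} = \left(-3\right) 126 + \frac{1}{166} = -378 + \frac{1}{166} = - \frac{62747}{166}$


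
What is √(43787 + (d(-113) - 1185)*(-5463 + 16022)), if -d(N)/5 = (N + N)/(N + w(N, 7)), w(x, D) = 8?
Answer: I*√5548777962/21 ≈ 3547.1*I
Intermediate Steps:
d(N) = -10*N/(8 + N) (d(N) = -5*(N + N)/(N + 8) = -5*2*N/(8 + N) = -10*N/(8 + N))
√(43787 + (d(-113) - 1185)*(-5463 + 16022)) = √(43787 + (-10*(-113)/(8 - 113) - 1185)*(-5463 + 16022)) = √(43787 + (-10*(-113)/(-105) - 1185)*10559) = √(43787 + (-10*(-113)*(-1/105) - 1185)*10559) = √(43787 + (-226/21 - 1185)*10559) = √(43787 - 25111/21*10559) = √(43787 - 265147049/21) = √(-264227522/21) = I*√5548777962/21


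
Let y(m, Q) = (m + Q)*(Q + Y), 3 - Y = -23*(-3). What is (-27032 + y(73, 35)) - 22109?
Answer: -52489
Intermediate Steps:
Y = -66 (Y = 3 - (-23)*(-3) = 3 - 1*69 = 3 - 69 = -66)
y(m, Q) = (-66 + Q)*(Q + m) (y(m, Q) = (m + Q)*(Q - 66) = (Q + m)*(-66 + Q) = (-66 + Q)*(Q + m))
(-27032 + y(73, 35)) - 22109 = (-27032 + (35**2 - 66*35 - 66*73 + 35*73)) - 22109 = (-27032 + (1225 - 2310 - 4818 + 2555)) - 22109 = (-27032 - 3348) - 22109 = -30380 - 22109 = -52489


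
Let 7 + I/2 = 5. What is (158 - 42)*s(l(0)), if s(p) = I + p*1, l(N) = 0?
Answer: -464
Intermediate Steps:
I = -4 (I = -14 + 2*5 = -14 + 10 = -4)
s(p) = -4 + p (s(p) = -4 + p*1 = -4 + p)
(158 - 42)*s(l(0)) = (158 - 42)*(-4 + 0) = 116*(-4) = -464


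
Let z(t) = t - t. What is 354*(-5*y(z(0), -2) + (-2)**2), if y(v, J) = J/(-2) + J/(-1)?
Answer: -3894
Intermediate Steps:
z(t) = 0
y(v, J) = -3*J/2 (y(v, J) = J*(-1/2) + J*(-1) = -J/2 - J = -3*J/2)
354*(-5*y(z(0), -2) + (-2)**2) = 354*(-(-15)*(-2)/2 + (-2)**2) = 354*(-5*3 + 4) = 354*(-15 + 4) = 354*(-11) = -3894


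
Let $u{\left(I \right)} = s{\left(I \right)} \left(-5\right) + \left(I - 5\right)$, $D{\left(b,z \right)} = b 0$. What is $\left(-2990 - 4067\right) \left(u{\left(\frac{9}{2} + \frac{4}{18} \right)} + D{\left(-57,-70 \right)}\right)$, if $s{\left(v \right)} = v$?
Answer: $\frac{1517255}{9} \approx 1.6858 \cdot 10^{5}$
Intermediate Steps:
$D{\left(b,z \right)} = 0$
$u{\left(I \right)} = -5 - 4 I$ ($u{\left(I \right)} = I \left(-5\right) + \left(I - 5\right) = - 5 I + \left(-5 + I\right) = -5 - 4 I$)
$\left(-2990 - 4067\right) \left(u{\left(\frac{9}{2} + \frac{4}{18} \right)} + D{\left(-57,-70 \right)}\right) = \left(-2990 - 4067\right) \left(\left(-5 - 4 \left(\frac{9}{2} + \frac{4}{18}\right)\right) + 0\right) = - 7057 \left(\left(-5 - 4 \left(9 \cdot \frac{1}{2} + 4 \cdot \frac{1}{18}\right)\right) + 0\right) = - 7057 \left(\left(-5 - 4 \left(\frac{9}{2} + \frac{2}{9}\right)\right) + 0\right) = - 7057 \left(\left(-5 - \frac{170}{9}\right) + 0\right) = - 7057 \left(- \frac{215}{9} + 0\right) = \left(-7057\right) \left(- \frac{215}{9}\right) = \frac{1517255}{9}$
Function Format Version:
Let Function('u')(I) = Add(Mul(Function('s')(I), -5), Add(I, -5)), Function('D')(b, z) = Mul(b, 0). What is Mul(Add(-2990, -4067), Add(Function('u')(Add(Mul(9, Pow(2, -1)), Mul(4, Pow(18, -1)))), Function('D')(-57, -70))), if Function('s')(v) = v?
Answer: Rational(1517255, 9) ≈ 1.6858e+5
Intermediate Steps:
Function('D')(b, z) = 0
Function('u')(I) = Add(-5, Mul(-4, I)) (Function('u')(I) = Add(Mul(I, -5), Add(I, -5)) = Add(Mul(-5, I), Add(-5, I)) = Add(-5, Mul(-4, I)))
Mul(Add(-2990, -4067), Add(Function('u')(Add(Mul(9, Pow(2, -1)), Mul(4, Pow(18, -1)))), Function('D')(-57, -70))) = Mul(Add(-2990, -4067), Add(Add(-5, Mul(-4, Add(Mul(9, Pow(2, -1)), Mul(4, Pow(18, -1))))), 0)) = Mul(-7057, Add(Add(-5, Mul(-4, Add(Mul(9, Rational(1, 2)), Mul(4, Rational(1, 18))))), 0)) = Mul(-7057, Add(Add(-5, Mul(-4, Add(Rational(9, 2), Rational(2, 9)))), 0)) = Mul(-7057, Add(Add(-5, Mul(-4, Rational(85, 18))), 0)) = Mul(-7057, Add(Add(-5, Rational(-170, 9)), 0)) = Mul(-7057, Add(Rational(-215, 9), 0)) = Mul(-7057, Rational(-215, 9)) = Rational(1517255, 9)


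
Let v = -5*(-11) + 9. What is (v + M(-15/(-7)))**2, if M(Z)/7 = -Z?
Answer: 2401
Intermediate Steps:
v = 64 (v = 55 + 9 = 64)
M(Z) = -7*Z (M(Z) = 7*(-Z) = -7*Z)
(v + M(-15/(-7)))**2 = (64 - (-105)/(-7))**2 = (64 - (-105)*(-1)/7)**2 = (64 - 7*15/7)**2 = (64 - 15)**2 = 49**2 = 2401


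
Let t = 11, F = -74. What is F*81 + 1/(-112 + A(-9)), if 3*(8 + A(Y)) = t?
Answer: -2091909/349 ≈ -5994.0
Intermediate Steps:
A(Y) = -13/3 (A(Y) = -8 + (⅓)*11 = -8 + 11/3 = -13/3)
F*81 + 1/(-112 + A(-9)) = -74*81 + 1/(-112 - 13/3) = -5994 + 1/(-349/3) = -5994 - 3/349 = -2091909/349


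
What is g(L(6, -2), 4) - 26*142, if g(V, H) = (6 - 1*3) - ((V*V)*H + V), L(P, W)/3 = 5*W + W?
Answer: -8837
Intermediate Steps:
L(P, W) = 18*W (L(P, W) = 3*(5*W + W) = 3*(6*W) = 18*W)
g(V, H) = 3 - V - H*V² (g(V, H) = (6 - 3) - (V²*H + V) = 3 - (H*V² + V) = 3 - (V + H*V²) = 3 + (-V - H*V²) = 3 - V - H*V²)
g(L(6, -2), 4) - 26*142 = (3 - 18*(-2) - 1*4*(18*(-2))²) - 26*142 = (3 - 1*(-36) - 1*4*(-36)²) - 3692 = (3 + 36 - 1*4*1296) - 3692 = (3 + 36 - 5184) - 3692 = -5145 - 3692 = -8837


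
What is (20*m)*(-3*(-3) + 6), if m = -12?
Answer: -3600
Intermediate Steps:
(20*m)*(-3*(-3) + 6) = (20*(-12))*(-3*(-3) + 6) = -240*(9 + 6) = -240*15 = -3600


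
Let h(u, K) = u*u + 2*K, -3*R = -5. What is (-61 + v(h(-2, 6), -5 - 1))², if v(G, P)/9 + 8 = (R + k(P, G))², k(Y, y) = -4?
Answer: 7056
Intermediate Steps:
R = 5/3 (R = -⅓*(-5) = 5/3 ≈ 1.6667)
h(u, K) = u² + 2*K
v(G, P) = -23 (v(G, P) = -72 + 9*(5/3 - 4)² = -72 + 9*(-7/3)² = -72 + 9*(49/9) = -72 + 49 = -23)
(-61 + v(h(-2, 6), -5 - 1))² = (-61 - 23)² = (-84)² = 7056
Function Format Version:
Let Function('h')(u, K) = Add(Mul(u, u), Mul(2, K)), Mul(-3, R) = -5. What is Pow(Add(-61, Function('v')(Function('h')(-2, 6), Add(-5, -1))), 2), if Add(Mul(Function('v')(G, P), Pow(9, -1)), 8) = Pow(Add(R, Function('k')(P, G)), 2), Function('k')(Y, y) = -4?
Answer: 7056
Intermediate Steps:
R = Rational(5, 3) (R = Mul(Rational(-1, 3), -5) = Rational(5, 3) ≈ 1.6667)
Function('h')(u, K) = Add(Pow(u, 2), Mul(2, K))
Function('v')(G, P) = -23 (Function('v')(G, P) = Add(-72, Mul(9, Pow(Add(Rational(5, 3), -4), 2))) = Add(-72, Mul(9, Pow(Rational(-7, 3), 2))) = Add(-72, Mul(9, Rational(49, 9))) = Add(-72, 49) = -23)
Pow(Add(-61, Function('v')(Function('h')(-2, 6), Add(-5, -1))), 2) = Pow(Add(-61, -23), 2) = Pow(-84, 2) = 7056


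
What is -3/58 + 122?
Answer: 7073/58 ≈ 121.95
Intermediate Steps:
-3/58 + 122 = 7073/58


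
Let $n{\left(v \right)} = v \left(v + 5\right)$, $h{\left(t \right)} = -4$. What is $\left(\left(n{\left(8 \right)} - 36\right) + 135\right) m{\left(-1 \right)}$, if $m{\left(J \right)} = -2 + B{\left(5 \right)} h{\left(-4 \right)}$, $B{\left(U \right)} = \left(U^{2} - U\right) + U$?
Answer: $-20706$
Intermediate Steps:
$B{\left(U \right)} = U^{2}$
$m{\left(J \right)} = -102$ ($m{\left(J \right)} = -2 + 5^{2} \left(-4\right) = -2 + 25 \left(-4\right) = -2 - 100 = -102$)
$n{\left(v \right)} = v \left(5 + v\right)$
$\left(\left(n{\left(8 \right)} - 36\right) + 135\right) m{\left(-1 \right)} = \left(\left(8 \left(5 + 8\right) - 36\right) + 135\right) \left(-102\right) = \left(\left(8 \cdot 13 - 36\right) + 135\right) \left(-102\right) = \left(\left(104 - 36\right) + 135\right) \left(-102\right) = \left(68 + 135\right) \left(-102\right) = 203 \left(-102\right) = -20706$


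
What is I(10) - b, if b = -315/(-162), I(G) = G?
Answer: 145/18 ≈ 8.0556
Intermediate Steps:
b = 35/18 (b = -315*(-1/162) = 35/18 ≈ 1.9444)
I(10) - b = 10 - 1*35/18 = 10 - 35/18 = 145/18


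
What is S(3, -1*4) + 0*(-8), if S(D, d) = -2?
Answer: -2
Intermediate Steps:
S(3, -1*4) + 0*(-8) = -2 + 0*(-8) = -2 + 0 = -2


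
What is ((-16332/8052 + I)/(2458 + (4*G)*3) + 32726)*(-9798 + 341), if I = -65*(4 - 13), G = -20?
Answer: -230305266553957/744139 ≈ -3.0949e+8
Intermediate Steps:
I = 585 (I = -65*(-9) = 585)
((-16332/8052 + I)/(2458 + (4*G)*3) + 32726)*(-9798 + 341) = ((-16332/8052 + 585)/(2458 + (4*(-20))*3) + 32726)*(-9798 + 341) = ((-16332*1/8052 + 585)/(2458 - 80*3) + 32726)*(-9457) = ((-1361/671 + 585)/(2458 - 240) + 32726)*(-9457) = ((391174/671)/2218 + 32726)*(-9457) = ((391174/671)*(1/2218) + 32726)*(-9457) = (195587/744139 + 32726)*(-9457) = (24352888501/744139)*(-9457) = -230305266553957/744139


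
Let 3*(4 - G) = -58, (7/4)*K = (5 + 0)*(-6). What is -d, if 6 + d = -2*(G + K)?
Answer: 386/21 ≈ 18.381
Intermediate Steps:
K = -120/7 (K = 4*((5 + 0)*(-6))/7 = 4*(5*(-6))/7 = (4/7)*(-30) = -120/7 ≈ -17.143)
G = 70/3 (G = 4 - 1/3*(-58) = 4 + 58/3 = 70/3 ≈ 23.333)
d = -386/21 (d = -6 - 2*(70/3 - 120/7) = -6 - 2*130/21 = -6 - 260/21 = -386/21 ≈ -18.381)
-d = -1*(-386/21) = 386/21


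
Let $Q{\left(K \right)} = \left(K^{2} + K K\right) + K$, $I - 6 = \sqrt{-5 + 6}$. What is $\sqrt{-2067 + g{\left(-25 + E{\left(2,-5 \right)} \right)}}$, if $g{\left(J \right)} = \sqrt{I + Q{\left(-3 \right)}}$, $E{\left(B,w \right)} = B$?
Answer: $\sqrt{-2067 + \sqrt{22}} \approx 45.413 i$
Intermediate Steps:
$I = 7$ ($I = 6 + \sqrt{-5 + 6} = 6 + \sqrt{1} = 6 + 1 = 7$)
$Q{\left(K \right)} = K + 2 K^{2}$ ($Q{\left(K \right)} = \left(K^{2} + K^{2}\right) + K = 2 K^{2} + K = K + 2 K^{2}$)
$g{\left(J \right)} = \sqrt{22}$ ($g{\left(J \right)} = \sqrt{7 - 3 \left(1 + 2 \left(-3\right)\right)} = \sqrt{7 - 3 \left(1 - 6\right)} = \sqrt{7 - -15} = \sqrt{7 + 15} = \sqrt{22}$)
$\sqrt{-2067 + g{\left(-25 + E{\left(2,-5 \right)} \right)}} = \sqrt{-2067 + \sqrt{22}}$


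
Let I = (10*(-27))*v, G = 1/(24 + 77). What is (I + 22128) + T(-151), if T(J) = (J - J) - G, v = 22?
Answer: 1634987/101 ≈ 16188.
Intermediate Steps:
G = 1/101 ≈ 0.0099010
T(J) = -1/101 (T(J) = (J - J) - 1*1/101 = 0 - 1/101 = -1/101)
I = -5940 (I = (10*(-27))*22 = -270*22 = -5940)
(I + 22128) + T(-151) = (-5940 + 22128) - 1/101 = 16188 - 1/101 = 1634987/101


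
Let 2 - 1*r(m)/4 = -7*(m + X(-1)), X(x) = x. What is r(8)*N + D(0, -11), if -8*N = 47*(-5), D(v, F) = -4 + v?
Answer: 11977/2 ≈ 5988.5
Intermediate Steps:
r(m) = -20 + 28*m (r(m) = 8 - (-28)*(m - 1) = 8 - (-28)*(-1 + m) = 8 - 4*(7 - 7*m) = 8 + (-28 + 28*m) = -20 + 28*m)
N = 235/8 (N = -47*(-5)/8 = -⅛*(-235) = 235/8 ≈ 29.375)
r(8)*N + D(0, -11) = (-20 + 28*8)*(235/8) + (-4 + 0) = (-20 + 224)*(235/8) - 4 = 204*(235/8) - 4 = 11985/2 - 4 = 11977/2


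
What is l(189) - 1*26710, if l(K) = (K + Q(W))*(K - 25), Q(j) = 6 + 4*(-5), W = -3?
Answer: 1990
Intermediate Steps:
Q(j) = -14 (Q(j) = 6 - 20 = -14)
l(K) = (-25 + K)*(-14 + K) (l(K) = (K - 14)*(K - 25) = (-14 + K)*(-25 + K) = (-25 + K)*(-14 + K))
l(189) - 1*26710 = (350 + 189² - 39*189) - 1*26710 = (350 + 35721 - 7371) - 26710 = 28700 - 26710 = 1990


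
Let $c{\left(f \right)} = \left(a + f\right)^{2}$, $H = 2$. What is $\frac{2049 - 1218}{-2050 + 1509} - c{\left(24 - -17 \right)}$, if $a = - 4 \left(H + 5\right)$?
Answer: $- \frac{92260}{541} \approx -170.54$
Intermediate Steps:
$a = -28$ ($a = - 4 \left(2 + 5\right) = \left(-4\right) 7 = -28$)
$c{\left(f \right)} = \left(-28 + f\right)^{2}$
$\frac{2049 - 1218}{-2050 + 1509} - c{\left(24 - -17 \right)} = \frac{2049 - 1218}{-2050 + 1509} - \left(-28 + \left(24 - -17\right)\right)^{2} = \frac{831}{-541} - \left(-28 + \left(24 + 17\right)\right)^{2} = 831 \left(- \frac{1}{541}\right) - \left(-28 + 41\right)^{2} = - \frac{831}{541} - 13^{2} = - \frac{831}{541} - 169 = - \frac{92260}{541}$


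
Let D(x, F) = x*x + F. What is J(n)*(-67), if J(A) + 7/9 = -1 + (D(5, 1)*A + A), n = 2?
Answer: -31490/9 ≈ -3498.9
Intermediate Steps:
D(x, F) = F + x**2 (D(x, F) = x**2 + F = F + x**2)
J(A) = -16/9 + 27*A (J(A) = -7/9 + (-1 + ((1 + 5**2)*A + A)) = -7/9 + (-1 + ((1 + 25)*A + A)) = -7/9 + (-1 + (26*A + A)) = -7/9 + (-1 + 27*A) = -16/9 + 27*A)
J(n)*(-67) = (-16/9 + 27*2)*(-67) = (-16/9 + 54)*(-67) = (470/9)*(-67) = -31490/9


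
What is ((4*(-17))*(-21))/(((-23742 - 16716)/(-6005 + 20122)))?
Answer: -3359846/6743 ≈ -498.27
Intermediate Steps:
((4*(-17))*(-21))/(((-23742 - 16716)/(-6005 + 20122))) = (-68*(-21))/((-40458/14117)) = 1428/((-40458*1/14117)) = 1428/(-40458/14117) = 1428*(-14117/40458) = -3359846/6743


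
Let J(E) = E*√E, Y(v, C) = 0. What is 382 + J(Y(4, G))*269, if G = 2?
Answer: 382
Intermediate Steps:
J(E) = E^(3/2)
382 + J(Y(4, G))*269 = 382 + 0^(3/2)*269 = 382 + 0*269 = 382 + 0 = 382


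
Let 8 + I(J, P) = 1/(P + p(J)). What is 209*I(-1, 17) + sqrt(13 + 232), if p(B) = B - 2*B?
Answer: -29887/18 + 7*sqrt(5) ≈ -1644.7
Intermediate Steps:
p(B) = -B
I(J, P) = -8 + 1/(P - J)
209*I(-1, 17) + sqrt(13 + 232) = 209*((-1 - 8*(-1) + 8*17)/(-1 - 1*17)) + sqrt(13 + 232) = 209*((-1 + 8 + 136)/(-1 - 17)) + sqrt(245) = 209*(143/(-18)) + 7*sqrt(5) = 209*(-1/18*143) + 7*sqrt(5) = 209*(-143/18) + 7*sqrt(5) = -29887/18 + 7*sqrt(5)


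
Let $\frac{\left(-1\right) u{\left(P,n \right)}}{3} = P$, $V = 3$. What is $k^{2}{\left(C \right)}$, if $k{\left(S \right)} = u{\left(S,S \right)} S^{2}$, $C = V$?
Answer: $6561$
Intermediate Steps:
$u{\left(P,n \right)} = - 3 P$
$C = 3$
$k{\left(S \right)} = - 3 S^{3}$ ($k{\left(S \right)} = - 3 S S^{2} = - 3 S^{3}$)
$k^{2}{\left(C \right)} = \left(- 3 \cdot 3^{3}\right)^{2} = \left(\left(-3\right) 27\right)^{2} = \left(-81\right)^{2} = 6561$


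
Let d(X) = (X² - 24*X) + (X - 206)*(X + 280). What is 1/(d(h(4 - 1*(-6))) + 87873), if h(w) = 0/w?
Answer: 1/30193 ≈ 3.3120e-5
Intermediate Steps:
h(w) = 0
d(X) = X² - 24*X + (-206 + X)*(280 + X) (d(X) = (X² - 24*X) + (-206 + X)*(280 + X) = X² - 24*X + (-206 + X)*(280 + X))
1/(d(h(4 - 1*(-6))) + 87873) = 1/((-57680 + 2*0² + 50*0) + 87873) = 1/((-57680 + 2*0 + 0) + 87873) = 1/((-57680 + 0 + 0) + 87873) = 1/(-57680 + 87873) = 1/30193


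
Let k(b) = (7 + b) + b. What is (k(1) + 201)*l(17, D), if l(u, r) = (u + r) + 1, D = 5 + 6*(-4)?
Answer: -210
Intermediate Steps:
D = -19 (D = 5 - 24 = -19)
k(b) = 7 + 2*b
l(u, r) = 1 + r + u (l(u, r) = (r + u) + 1 = 1 + r + u)
(k(1) + 201)*l(17, D) = ((7 + 2*1) + 201)*(1 - 19 + 17) = ((7 + 2) + 201)*(-1) = (9 + 201)*(-1) = 210*(-1) = -210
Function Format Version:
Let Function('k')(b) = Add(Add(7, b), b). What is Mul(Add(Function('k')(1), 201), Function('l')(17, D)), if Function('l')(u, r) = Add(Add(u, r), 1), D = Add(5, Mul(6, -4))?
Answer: -210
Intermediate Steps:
D = -19 (D = Add(5, -24) = -19)
Function('k')(b) = Add(7, Mul(2, b))
Function('l')(u, r) = Add(1, r, u) (Function('l')(u, r) = Add(Add(r, u), 1) = Add(1, r, u))
Mul(Add(Function('k')(1), 201), Function('l')(17, D)) = Mul(Add(Add(7, Mul(2, 1)), 201), Add(1, -19, 17)) = Mul(Add(Add(7, 2), 201), -1) = Mul(Add(9, 201), -1) = Mul(210, -1) = -210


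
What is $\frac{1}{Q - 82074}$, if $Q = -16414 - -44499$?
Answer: $- \frac{1}{53989} \approx -1.8522 \cdot 10^{-5}$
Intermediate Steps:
$Q = 28085$ ($Q = -16414 + 44499 = 28085$)
$\frac{1}{Q - 82074} = \frac{1}{28085 - 82074} = \frac{1}{-53989} = - \frac{1}{53989}$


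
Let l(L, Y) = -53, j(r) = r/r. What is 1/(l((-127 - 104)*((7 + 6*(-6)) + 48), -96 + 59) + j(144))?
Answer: -1/52 ≈ -0.019231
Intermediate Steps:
j(r) = 1
1/(l((-127 - 104)*((7 + 6*(-6)) + 48), -96 + 59) + j(144)) = 1/(-53 + 1) = 1/(-52) = -1/52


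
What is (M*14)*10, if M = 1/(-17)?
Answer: -140/17 ≈ -8.2353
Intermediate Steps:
M = -1/17 ≈ -0.058824
(M*14)*10 = -1/17*14*10 = -14/17*10 = -140/17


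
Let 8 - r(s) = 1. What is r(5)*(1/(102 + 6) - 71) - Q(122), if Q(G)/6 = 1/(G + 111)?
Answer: -12505525/25164 ≈ -496.96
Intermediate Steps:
Q(G) = 6/(111 + G) (Q(G) = 6/(G + 111) = 6/(111 + G))
r(s) = 7 (r(s) = 8 - 1*1 = 8 - 1 = 7)
r(5)*(1/(102 + 6) - 71) - Q(122) = 7*(1/(102 + 6) - 71) - 6/(111 + 122) = 7*(1/108 - 71) - 6/233 = 7*(-7667/108) - 1*6/233 = -53669/108 - 6/233 = -12505525/25164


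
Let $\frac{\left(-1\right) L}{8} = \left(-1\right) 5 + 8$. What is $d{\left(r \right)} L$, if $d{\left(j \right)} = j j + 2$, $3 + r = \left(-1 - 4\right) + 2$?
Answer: $-912$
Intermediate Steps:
$r = -6$ ($r = -3 + \left(\left(-1 - 4\right) + 2\right) = -3 + \left(-5 + 2\right) = -3 - 3 = -6$)
$d{\left(j \right)} = 2 + j^{2}$ ($d{\left(j \right)} = j^{2} + 2 = 2 + j^{2}$)
$L = -24$ ($L = - 8 \left(\left(-1\right) 5 + 8\right) = - 8 \left(-5 + 8\right) = \left(-8\right) 3 = -24$)
$d{\left(r \right)} L = \left(2 + \left(-6\right)^{2}\right) \left(-24\right) = \left(2 + 36\right) \left(-24\right) = 38 \left(-24\right) = -912$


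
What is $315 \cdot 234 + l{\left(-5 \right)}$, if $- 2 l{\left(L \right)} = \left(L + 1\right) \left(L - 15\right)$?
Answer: $73670$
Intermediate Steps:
$l{\left(L \right)} = - \frac{\left(1 + L\right) \left(-15 + L\right)}{2}$ ($l{\left(L \right)} = - \frac{\left(L + 1\right) \left(L - 15\right)}{2} = - \frac{\left(1 + L\right) \left(-15 + L\right)}{2}$)
$315 \cdot 234 + l{\left(-5 \right)} = 315 \cdot 234 + \left(\frac{15}{2} + 7 \left(-5\right) - \frac{\left(-5\right)^{2}}{2}\right) = 73710 - 40 = 73670$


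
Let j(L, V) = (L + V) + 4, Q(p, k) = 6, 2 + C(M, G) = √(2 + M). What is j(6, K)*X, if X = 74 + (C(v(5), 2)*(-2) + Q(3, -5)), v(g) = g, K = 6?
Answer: 1344 - 32*√7 ≈ 1259.3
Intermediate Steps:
C(M, G) = -2 + √(2 + M)
j(L, V) = 4 + L + V
X = 84 - 2*√7 (X = 74 + ((-2 + √(2 + 5))*(-2) + 6) = 74 + ((-2 + √7)*(-2) + 6) = 74 + ((4 - 2*√7) + 6) = 74 + (10 - 2*√7) = 84 - 2*√7 ≈ 78.708)
j(6, K)*X = (4 + 6 + 6)*(84 - 2*√7) = 16*(84 - 2*√7) = 1344 - 32*√7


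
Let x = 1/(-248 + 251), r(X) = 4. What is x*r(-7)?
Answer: 4/3 ≈ 1.3333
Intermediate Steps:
x = ⅓ (x = 1/3 = ⅓ ≈ 0.33333)
x*r(-7) = (⅓)*4 = 4/3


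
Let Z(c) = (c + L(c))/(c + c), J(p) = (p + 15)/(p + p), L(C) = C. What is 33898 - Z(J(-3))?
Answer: 33897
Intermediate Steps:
J(p) = (15 + p)/(2*p) (J(p) = (15 + p)/((2*p)) = (15 + p)*(1/(2*p)) = (15 + p)/(2*p))
Z(c) = 1 (Z(c) = (c + c)/(c + c) = (2*c)/((2*c)) = (2*c)*(1/(2*c)) = 1)
33898 - Z(J(-3)) = 33898 - 1*1 = 33898 - 1 = 33897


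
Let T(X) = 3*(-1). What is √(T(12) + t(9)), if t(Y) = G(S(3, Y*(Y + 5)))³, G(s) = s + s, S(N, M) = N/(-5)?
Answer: I*√2955/25 ≈ 2.1744*I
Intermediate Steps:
T(X) = -3
S(N, M) = -N/5 (S(N, M) = N*(-⅕) = -N/5)
G(s) = 2*s
t(Y) = -216/125 (t(Y) = (2*(-⅕*3))³ = (2*(-⅗))³ = (-6/5)³ = -216/125)
√(T(12) + t(9)) = √(-3 - 216/125) = √(-591/125) = I*√2955/25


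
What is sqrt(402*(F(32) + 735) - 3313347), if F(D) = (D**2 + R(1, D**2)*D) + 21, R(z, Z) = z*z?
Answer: 11*I*sqrt(21363) ≈ 1607.8*I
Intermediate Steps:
R(z, Z) = z**2
F(D) = 21 + D + D**2 (F(D) = (D**2 + 1**2*D) + 21 = (D**2 + 1*D) + 21 = (D**2 + D) + 21 = (D + D**2) + 21 = 21 + D + D**2)
sqrt(402*(F(32) + 735) - 3313347) = sqrt(402*((21 + 32 + 32**2) + 735) - 3313347) = sqrt(402*((21 + 32 + 1024) + 735) - 3313347) = sqrt(402*(1077 + 735) - 3313347) = sqrt(402*1812 - 3313347) = sqrt(728424 - 3313347) = sqrt(-2584923) = 11*I*sqrt(21363)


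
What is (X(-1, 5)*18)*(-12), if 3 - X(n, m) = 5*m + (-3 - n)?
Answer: 4320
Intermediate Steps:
X(n, m) = 6 + n - 5*m (X(n, m) = 3 - (5*m + (-3 - n)) = 3 - (-3 - n + 5*m) = 3 + (3 + n - 5*m) = 6 + n - 5*m)
(X(-1, 5)*18)*(-12) = ((6 - 1 - 5*5)*18)*(-12) = ((6 - 1 - 25)*18)*(-12) = -20*18*(-12) = -360*(-12) = 4320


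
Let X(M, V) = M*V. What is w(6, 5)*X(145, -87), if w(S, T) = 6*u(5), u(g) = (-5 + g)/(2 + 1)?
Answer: 0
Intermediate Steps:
u(g) = -5/3 + g/3 (u(g) = (-5 + g)/3 = (-5 + g)*(⅓) = -5/3 + g/3)
w(S, T) = 0 (w(S, T) = 6*(-5/3 + (⅓)*5) = 6*(-5/3 + 5/3) = 6*0 = 0)
w(6, 5)*X(145, -87) = 0*(145*(-87)) = 0*(-12615) = 0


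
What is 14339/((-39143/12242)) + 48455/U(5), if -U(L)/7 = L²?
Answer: -501782011/105385 ≈ -4761.4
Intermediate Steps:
U(L) = -7*L²
14339/((-39143/12242)) + 48455/U(5) = 14339/((-39143/12242)) + 48455/((-7*5²)) = 14339/((-39143*1/12242)) + 48455/((-7*25)) = 14339/(-39143/12242) + 48455/(-175) = 14339*(-12242/39143) + 48455*(-1/175) = -13502926/3011 - 9691/35 = -501782011/105385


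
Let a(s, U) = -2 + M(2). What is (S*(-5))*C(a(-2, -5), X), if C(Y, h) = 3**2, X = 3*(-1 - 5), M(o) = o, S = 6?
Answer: -270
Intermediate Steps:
a(s, U) = 0 (a(s, U) = -2 + 2 = 0)
X = -18 (X = 3*(-6) = -18)
C(Y, h) = 9
(S*(-5))*C(a(-2, -5), X) = (6*(-5))*9 = -30*9 = -270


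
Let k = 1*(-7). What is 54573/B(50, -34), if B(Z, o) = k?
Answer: -54573/7 ≈ -7796.1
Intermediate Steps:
k = -7
B(Z, o) = -7
54573/B(50, -34) = 54573/(-7) = 54573*(-1/7) = -54573/7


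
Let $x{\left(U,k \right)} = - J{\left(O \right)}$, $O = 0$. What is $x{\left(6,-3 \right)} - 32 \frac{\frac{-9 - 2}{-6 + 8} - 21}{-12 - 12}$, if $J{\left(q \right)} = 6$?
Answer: $- \frac{124}{3} \approx -41.333$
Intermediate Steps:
$x{\left(U,k \right)} = -6$ ($x{\left(U,k \right)} = \left(-1\right) 6 = -6$)
$x{\left(6,-3 \right)} - 32 \frac{\frac{-9 - 2}{-6 + 8} - 21}{-12 - 12} = -6 - 32 \frac{\frac{-9 - 2}{-6 + 8} - 21}{-12 - 12} = -6 - 32 \frac{- \frac{11}{2} - 21}{-24} = -6 - 32 \left(\left(-11\right) \frac{1}{2} - 21\right) \left(- \frac{1}{24}\right) = -6 - 32 \left(- \frac{11}{2} - 21\right) \left(- \frac{1}{24}\right) = -6 - 32 \left(\left(- \frac{53}{2}\right) \left(- \frac{1}{24}\right)\right) = -6 - \frac{106}{3} = - \frac{124}{3}$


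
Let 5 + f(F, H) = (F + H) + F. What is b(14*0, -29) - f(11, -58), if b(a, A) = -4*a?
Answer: 41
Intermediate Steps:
f(F, H) = -5 + H + 2*F (f(F, H) = -5 + ((F + H) + F) = -5 + (H + 2*F) = -5 + H + 2*F)
b(14*0, -29) - f(11, -58) = -56*0 - (-5 - 58 + 2*11) = -4*0 - (-5 - 58 + 22) = 0 - 1*(-41) = 0 + 41 = 41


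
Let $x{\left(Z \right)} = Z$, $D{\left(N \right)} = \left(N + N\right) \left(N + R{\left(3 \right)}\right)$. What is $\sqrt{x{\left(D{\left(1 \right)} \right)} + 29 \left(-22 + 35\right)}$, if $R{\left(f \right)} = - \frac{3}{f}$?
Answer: $\sqrt{377} \approx 19.416$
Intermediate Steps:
$D{\left(N \right)} = 2 N \left(-1 + N\right)$ ($D{\left(N \right)} = \left(N + N\right) \left(N - \frac{3}{3}\right) = 2 N \left(N - 1\right) = 2 N \left(-1 + N\right)$)
$\sqrt{x{\left(D{\left(1 \right)} \right)} + 29 \left(-22 + 35\right)} = \sqrt{2 \cdot 1 \left(-1 + 1\right) + 29 \left(-22 + 35\right)} = \sqrt{2 \cdot 1 \cdot 0 + 29 \cdot 13} = \sqrt{0 + 377} = \sqrt{377}$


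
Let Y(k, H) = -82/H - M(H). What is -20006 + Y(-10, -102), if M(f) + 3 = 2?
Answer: -1020214/51 ≈ -20004.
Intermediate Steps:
M(f) = -1 (M(f) = -3 + 2 = -1)
Y(k, H) = 1 - 82/H (Y(k, H) = -82/H - 1*(-1) = -82/H + 1 = 1 - 82/H)
-20006 + Y(-10, -102) = -20006 + (-82 - 102)/(-102) = -20006 - 1/102*(-184) = -20006 + 92/51 = -1020214/51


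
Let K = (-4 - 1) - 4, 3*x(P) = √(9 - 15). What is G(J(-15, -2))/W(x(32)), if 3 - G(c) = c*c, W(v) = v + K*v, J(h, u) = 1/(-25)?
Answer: 937*I*√6/5000 ≈ 0.45903*I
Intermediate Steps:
x(P) = I*√6/3 (x(P) = √(9 - 15)/3 = √(-6)/3 = (I*√6)/3 = I*√6/3)
K = -9 (K = -5 - 4 = -9)
J(h, u) = -1/25
W(v) = -8*v (W(v) = v - 9*v = -8*v)
G(c) = 3 - c² (G(c) = 3 - c*c = 3 - c²)
G(J(-15, -2))/W(x(32)) = (3 - (-1/25)²)/((-8*I*√6/3)) = (3 - 1*1/625)/((-8*I*√6/3)) = (3 - 1/625)*(I*√6/16) = 1874*(I*√6/16)/625 = 937*I*√6/5000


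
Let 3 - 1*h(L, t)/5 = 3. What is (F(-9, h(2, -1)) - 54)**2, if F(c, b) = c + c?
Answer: 5184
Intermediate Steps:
h(L, t) = 0 (h(L, t) = 15 - 5*3 = 15 - 15 = 0)
F(c, b) = 2*c
(F(-9, h(2, -1)) - 54)**2 = (2*(-9) - 54)**2 = (-18 - 54)**2 = (-72)**2 = 5184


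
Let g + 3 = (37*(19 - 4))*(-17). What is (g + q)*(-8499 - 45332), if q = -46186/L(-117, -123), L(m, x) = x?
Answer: 60004769728/123 ≈ 4.8784e+8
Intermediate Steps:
q = 46186/123 (q = -46186/(-123) = -46186*(-1/123) = 46186/123 ≈ 375.50)
g = -9438 (g = -3 + (37*(19 - 4))*(-17) = -3 + (37*15)*(-17) = -3 + 555*(-17) = -3 - 9435 = -9438)
(g + q)*(-8499 - 45332) = (-9438 + 46186/123)*(-8499 - 45332) = -1114688/123*(-53831) = 60004769728/123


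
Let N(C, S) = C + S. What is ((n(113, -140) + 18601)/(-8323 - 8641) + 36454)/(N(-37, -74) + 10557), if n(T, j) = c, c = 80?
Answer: 618386975/177205944 ≈ 3.4897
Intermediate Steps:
n(T, j) = 80
((n(113, -140) + 18601)/(-8323 - 8641) + 36454)/(N(-37, -74) + 10557) = ((80 + 18601)/(-8323 - 8641) + 36454)/((-37 - 74) + 10557) = (18681/(-16964) + 36454)/(-111 + 10557) = (18681*(-1/16964) + 36454)/10446 = (-18681/16964 + 36454)*(1/10446) = (618386975/16964)*(1/10446) = 618386975/177205944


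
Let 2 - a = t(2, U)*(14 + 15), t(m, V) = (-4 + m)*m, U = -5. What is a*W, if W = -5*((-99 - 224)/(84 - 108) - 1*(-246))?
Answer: -1836965/12 ≈ -1.5308e+5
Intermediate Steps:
t(m, V) = m*(-4 + m)
a = 118 (a = 2 - 2*(-4 + 2)*(14 + 15) = 2 - 2*(-2)*29 = 2 - (-4)*29 = 2 - 1*(-116) = 2 + 116 = 118)
W = -31135/24 (W = -5*(-323/(-24) + 246) = -5*(-323*(-1/24) + 246) = -5*(323/24 + 246) = -5*6227/24 = -31135/24 ≈ -1297.3)
a*W = 118*(-31135/24) = -1836965/12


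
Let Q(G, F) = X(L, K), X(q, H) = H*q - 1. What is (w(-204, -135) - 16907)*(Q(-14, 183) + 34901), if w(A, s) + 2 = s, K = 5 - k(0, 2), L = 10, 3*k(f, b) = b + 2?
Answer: -1786381640/3 ≈ -5.9546e+8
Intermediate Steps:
k(f, b) = ⅔ + b/3 (k(f, b) = (b + 2)/3 = (2 + b)/3 = ⅔ + b/3)
K = 11/3 (K = 5 - (⅔ + (⅓)*2) = 5 - (⅔ + ⅔) = 5 - 1*4/3 = 5 - 4/3 = 11/3 ≈ 3.6667)
w(A, s) = -2 + s
X(q, H) = -1 + H*q
Q(G, F) = 107/3 (Q(G, F) = -1 + (11/3)*10 = -1 + 110/3 = 107/3)
(w(-204, -135) - 16907)*(Q(-14, 183) + 34901) = ((-2 - 135) - 16907)*(107/3 + 34901) = (-137 - 16907)*(104810/3) = -17044*104810/3 = -1786381640/3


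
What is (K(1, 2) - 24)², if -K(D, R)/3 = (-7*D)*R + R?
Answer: 144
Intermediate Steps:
K(D, R) = -3*R + 21*D*R (K(D, R) = -3*((-7*D)*R + R) = -3*(-7*D*R + R) = -3*(R - 7*D*R) = -3*R + 21*D*R)
(K(1, 2) - 24)² = (3*2*(-1 + 7*1) - 24)² = (3*2*(-1 + 7) - 24)² = (3*2*6 - 24)² = (36 - 24)² = 12² = 144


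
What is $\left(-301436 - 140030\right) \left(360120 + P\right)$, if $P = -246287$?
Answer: $-50253399178$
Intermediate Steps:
$\left(-301436 - 140030\right) \left(360120 + P\right) = \left(-301436 - 140030\right) \left(360120 - 246287\right) = \left(-441466\right) 113833 = -50253399178$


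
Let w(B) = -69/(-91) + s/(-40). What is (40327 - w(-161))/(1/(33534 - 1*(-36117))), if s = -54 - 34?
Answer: 1277917473789/455 ≈ 2.8086e+9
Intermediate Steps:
s = -88
w(B) = 1346/455 (w(B) = -69/(-91) - 88/(-40) = -69*(-1/91) - 88*(-1/40) = 69/91 + 11/5 = 1346/455)
(40327 - w(-161))/(1/(33534 - 1*(-36117))) = (40327 - 1*1346/455)/(1/(33534 - 1*(-36117))) = (40327 - 1346/455)/(1/(33534 + 36117)) = 18347439/(455*(1/69651)) = (18347439/455)*69651 = 1277917473789/455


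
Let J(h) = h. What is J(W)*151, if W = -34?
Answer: -5134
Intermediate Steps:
J(W)*151 = -34*151 = -5134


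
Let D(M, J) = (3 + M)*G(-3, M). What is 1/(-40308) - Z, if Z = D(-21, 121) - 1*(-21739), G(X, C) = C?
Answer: -891492037/40308 ≈ -22117.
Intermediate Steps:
D(M, J) = M*(3 + M) (D(M, J) = (3 + M)*M = M*(3 + M))
Z = 22117 (Z = -21*(3 - 21) - 1*(-21739) = -21*(-18) + 21739 = 378 + 21739 = 22117)
1/(-40308) - Z = 1/(-40308) - 1*22117 = -1/40308 - 22117 = -891492037/40308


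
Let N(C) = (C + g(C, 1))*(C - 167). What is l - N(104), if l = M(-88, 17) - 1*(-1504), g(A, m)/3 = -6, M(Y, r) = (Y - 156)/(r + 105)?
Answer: 6920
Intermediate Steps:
M(Y, r) = (-156 + Y)/(105 + r)
g(A, m) = -18 (g(A, m) = 3*(-6) = -18)
N(C) = (-167 + C)*(-18 + C) (N(C) = (C - 18)*(C - 167) = (-18 + C)*(-167 + C) = (-167 + C)*(-18 + C))
l = 1502 (l = (-156 - 88)/(105 + 17) - 1*(-1504) = -244/122 + 1504 = (1/122)*(-244) + 1504 = -2 + 1504 = 1502)
l - N(104) = 1502 - (3006 + 104² - 185*104) = 1502 - (3006 + 10816 - 19240) = 1502 - 1*(-5418) = 1502 + 5418 = 6920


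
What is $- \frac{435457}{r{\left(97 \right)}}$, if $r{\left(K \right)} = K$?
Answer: $- \frac{435457}{97} \approx -4489.3$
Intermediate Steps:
$- \frac{435457}{r{\left(97 \right)}} = - \frac{435457}{97}$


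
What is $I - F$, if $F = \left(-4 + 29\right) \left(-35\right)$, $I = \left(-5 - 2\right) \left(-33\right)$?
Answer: $1106$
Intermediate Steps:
$I = 231$ ($I = \left(-7\right) \left(-33\right) = 231$)
$F = -875$ ($F = 25 \left(-35\right) = -875$)
$I - F = 231 - -875 = 231 + 875 = 1106$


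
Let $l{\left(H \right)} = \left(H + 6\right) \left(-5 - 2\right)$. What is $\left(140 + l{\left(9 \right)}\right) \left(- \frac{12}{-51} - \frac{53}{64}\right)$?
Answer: $- \frac{22575}{1088} \approx -20.749$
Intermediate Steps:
$l{\left(H \right)} = -42 - 7 H$ ($l{\left(H \right)} = \left(6 + H\right) \left(-7\right) = -42 - 7 H$)
$\left(140 + l{\left(9 \right)}\right) \left(- \frac{12}{-51} - \frac{53}{64}\right) = \left(140 - 105\right) \left(- \frac{12}{-51} - \frac{53}{64}\right) = \left(140 - 105\right) \left(\left(-12\right) \left(- \frac{1}{51}\right) - \frac{53}{64}\right) = \left(140 - 105\right) \left(\frac{4}{17} - \frac{53}{64}\right) = 35 \left(- \frac{645}{1088}\right) = - \frac{22575}{1088}$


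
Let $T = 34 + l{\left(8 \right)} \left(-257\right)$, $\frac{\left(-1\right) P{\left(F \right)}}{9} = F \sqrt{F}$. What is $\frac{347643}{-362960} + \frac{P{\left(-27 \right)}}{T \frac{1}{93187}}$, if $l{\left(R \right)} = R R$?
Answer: $- \frac{347643}{362960} - \frac{67933323 i \sqrt{3}}{16414} \approx -0.9578 - 7168.5 i$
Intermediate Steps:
$l{\left(R \right)} = R^{2}$
$P{\left(F \right)} = - 9 F^{\frac{3}{2}}$ ($P{\left(F \right)} = - 9 F \sqrt{F} = - 9 F^{\frac{3}{2}}$)
$T = -16414$ ($T = 34 + 8^{2} \left(-257\right) = 34 + 64 \left(-257\right) = 34 - 16448 = -16414$)
$\frac{347643}{-362960} + \frac{P{\left(-27 \right)}}{T \frac{1}{93187}} = \frac{347643}{-362960} + \frac{\left(-9\right) \left(-27\right)^{\frac{3}{2}}}{\left(-16414\right) \frac{1}{93187}} = 347643 \left(- \frac{1}{362960}\right) + \frac{\left(-9\right) \left(- 81 i \sqrt{3}\right)}{\left(-16414\right) \frac{1}{93187}} = - \frac{347643}{362960} + \frac{729 i \sqrt{3}}{- \frac{16414}{93187}} = - \frac{347643}{362960} + 729 i \sqrt{3} \left(- \frac{93187}{16414}\right) = - \frac{347643}{362960} - \frac{67933323 i \sqrt{3}}{16414}$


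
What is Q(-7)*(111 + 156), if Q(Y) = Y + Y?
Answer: -3738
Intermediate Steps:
Q(Y) = 2*Y
Q(-7)*(111 + 156) = (2*(-7))*(111 + 156) = -14*267 = -3738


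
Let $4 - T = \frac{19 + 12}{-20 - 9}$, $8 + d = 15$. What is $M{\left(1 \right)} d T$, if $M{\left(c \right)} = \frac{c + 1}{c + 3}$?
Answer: $\frac{1029}{58} \approx 17.741$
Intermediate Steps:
$d = 7$ ($d = -8 + 15 = 7$)
$T = \frac{147}{29}$ ($T = 4 - \frac{19 + 12}{-20 - 9} = 4 - \frac{31}{-29} = 4 - 31 \left(- \frac{1}{29}\right) = 4 - - \frac{31}{29} = 4 + \frac{31}{29} = \frac{147}{29} \approx 5.069$)
$M{\left(c \right)} = \frac{1 + c}{3 + c}$
$M{\left(1 \right)} d T = \frac{1 + 1}{3 + 1} \cdot 7 \cdot \frac{147}{29} = \frac{1}{4} \cdot 2 \cdot 7 \cdot \frac{147}{29} = \frac{1}{2} \cdot 7 \cdot \frac{147}{29} = \frac{7}{2} \cdot \frac{147}{29} = \frac{1029}{58}$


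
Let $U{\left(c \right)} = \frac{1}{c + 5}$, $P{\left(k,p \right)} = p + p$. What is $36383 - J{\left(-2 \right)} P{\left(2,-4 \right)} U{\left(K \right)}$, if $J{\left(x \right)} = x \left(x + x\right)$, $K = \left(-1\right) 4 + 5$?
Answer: $\frac{109181}{3} \approx 36394.0$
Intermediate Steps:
$K = 1$ ($K = -4 + 5 = 1$)
$P{\left(k,p \right)} = 2 p$
$U{\left(c \right)} = \frac{1}{5 + c}$
$J{\left(x \right)} = 2 x^{2}$ ($J{\left(x \right)} = x 2 x = 2 x^{2}$)
$36383 - J{\left(-2 \right)} P{\left(2,-4 \right)} U{\left(K \right)} = 36383 - \frac{2 \left(-2\right)^{2} \cdot 2 \left(-4\right)}{5 + 1} = 36383 - \frac{2 \cdot 4 \left(-8\right)}{6} = 36383 - 8 \left(-8\right) \frac{1}{6} = 36383 - \left(-64\right) \frac{1}{6} = 36383 - - \frac{32}{3} = 36383 + \frac{32}{3} = \frac{109181}{3}$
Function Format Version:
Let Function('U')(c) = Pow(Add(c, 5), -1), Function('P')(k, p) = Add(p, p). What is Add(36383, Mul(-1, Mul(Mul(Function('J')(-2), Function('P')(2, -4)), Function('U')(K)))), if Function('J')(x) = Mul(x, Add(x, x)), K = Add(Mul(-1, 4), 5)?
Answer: Rational(109181, 3) ≈ 36394.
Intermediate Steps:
K = 1 (K = Add(-4, 5) = 1)
Function('P')(k, p) = Mul(2, p)
Function('U')(c) = Pow(Add(5, c), -1)
Function('J')(x) = Mul(2, Pow(x, 2)) (Function('J')(x) = Mul(x, Mul(2, x)) = Mul(2, Pow(x, 2)))
Add(36383, Mul(-1, Mul(Mul(Function('J')(-2), Function('P')(2, -4)), Function('U')(K)))) = Add(36383, Mul(-1, Mul(Mul(Mul(2, Pow(-2, 2)), Mul(2, -4)), Pow(Add(5, 1), -1)))) = Add(36383, Mul(-1, Mul(Mul(Mul(2, 4), -8), Pow(6, -1)))) = Add(36383, Mul(-1, Mul(Mul(8, -8), Rational(1, 6)))) = Add(36383, Mul(-1, Mul(-64, Rational(1, 6)))) = Add(36383, Mul(-1, Rational(-32, 3))) = Add(36383, Rational(32, 3)) = Rational(109181, 3)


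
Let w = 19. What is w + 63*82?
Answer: 5185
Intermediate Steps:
w + 63*82 = 19 + 63*82 = 19 + 5166 = 5185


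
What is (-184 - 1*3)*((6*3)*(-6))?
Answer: 20196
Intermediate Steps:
(-184 - 1*3)*((6*3)*(-6)) = (-184 - 3)*(18*(-6)) = -187*(-108) = 20196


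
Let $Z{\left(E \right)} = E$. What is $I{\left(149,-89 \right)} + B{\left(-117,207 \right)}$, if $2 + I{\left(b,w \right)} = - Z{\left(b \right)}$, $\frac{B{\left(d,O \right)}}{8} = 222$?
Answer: $1625$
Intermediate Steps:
$B{\left(d,O \right)} = 1776$ ($B{\left(d,O \right)} = 8 \cdot 222 = 1776$)
$I{\left(b,w \right)} = -2 - b$
$I{\left(149,-89 \right)} + B{\left(-117,207 \right)} = \left(-2 - 149\right) + 1776 = -151 + 1776 = 1625$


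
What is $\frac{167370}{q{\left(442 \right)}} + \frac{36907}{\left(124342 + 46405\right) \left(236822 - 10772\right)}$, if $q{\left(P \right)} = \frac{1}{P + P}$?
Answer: $\frac{5710675390418034907}{38597359350} \approx 1.4796 \cdot 10^{8}$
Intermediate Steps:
$q{\left(P \right)} = \frac{1}{2 P}$
$\frac{167370}{q{\left(442 \right)}} + \frac{36907}{\left(124342 + 46405\right) \left(236822 - 10772\right)} = \frac{167370}{\frac{1}{2} \cdot \frac{1}{442}} + \frac{36907}{\left(124342 + 46405\right) \left(236822 - 10772\right)} = \frac{167370}{\frac{1}{2} \cdot \frac{1}{442}} + \frac{36907}{170747 \cdot 226050} = 167370 \frac{1}{\frac{1}{884}} + \frac{36907}{38597359350} = 167370 \cdot 884 + 36907 \cdot \frac{1}{38597359350} = 147955080 + \frac{36907}{38597359350} = \frac{5710675390418034907}{38597359350}$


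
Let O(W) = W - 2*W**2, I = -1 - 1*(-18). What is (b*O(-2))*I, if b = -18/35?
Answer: 612/7 ≈ 87.429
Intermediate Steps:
I = 17 (I = -1 + 18 = 17)
b = -18/35 (b = -18*1/35 = -18/35 ≈ -0.51429)
(b*O(-2))*I = -(-36)*(1 - 2*(-2))/35*17 = -(-36)*(1 + 4)/35*17 = -(-36)*5/35*17 = -18/35*(-10)*17 = (36/7)*17 = 612/7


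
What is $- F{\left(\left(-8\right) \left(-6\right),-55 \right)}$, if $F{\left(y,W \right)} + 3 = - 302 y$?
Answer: $14499$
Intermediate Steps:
$F{\left(y,W \right)} = -3 - 302 y$
$- F{\left(\left(-8\right) \left(-6\right),-55 \right)} = - (-3 - 302 \left(\left(-8\right) \left(-6\right)\right)) = - (-3 - 14496) = \left(-1\right) \left(-14499\right) = 14499$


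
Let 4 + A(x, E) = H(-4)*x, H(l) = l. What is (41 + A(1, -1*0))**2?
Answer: 1089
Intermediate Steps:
A(x, E) = -4 - 4*x
(41 + A(1, -1*0))**2 = (41 + (-4 - 4*1))**2 = (41 + (-4 - 4))**2 = (41 - 8)**2 = 33**2 = 1089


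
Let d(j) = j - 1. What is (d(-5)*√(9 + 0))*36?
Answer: -648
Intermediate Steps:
d(j) = -1 + j
(d(-5)*√(9 + 0))*36 = ((-1 - 5)*√(9 + 0))*36 = -6*√9*36 = -6*3*36 = -18*36 = -648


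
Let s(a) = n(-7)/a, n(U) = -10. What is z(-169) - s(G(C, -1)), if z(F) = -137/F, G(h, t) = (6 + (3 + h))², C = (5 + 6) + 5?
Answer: 17463/21125 ≈ 0.82665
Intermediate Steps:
C = 16 (C = 11 + 5 = 16)
G(h, t) = (9 + h)²
s(a) = -10/a
z(-169) - s(G(C, -1)) = -137/(-169) - (-10)/((9 + 16)²) = -137*(-1/169) - (-10)/(25²) = 137/169 - (-10)/625 = 137/169 - 1*(-2/125) = 137/169 + 2/125 = 17463/21125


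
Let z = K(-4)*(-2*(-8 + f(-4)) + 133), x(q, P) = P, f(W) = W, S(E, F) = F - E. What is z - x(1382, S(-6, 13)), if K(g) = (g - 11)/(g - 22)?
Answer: 1861/26 ≈ 71.577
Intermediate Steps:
K(g) = (-11 + g)/(-22 + g)
z = 2355/26 (z = ((-11 - 4)/(-22 - 4))*(-2*(-8 - 4) + 133) = (-15/(-26))*(-2*(-12) + 133) = (-1/26*(-15))*(24 + 133) = (15/26)*157 = 2355/26 ≈ 90.577)
z - x(1382, S(-6, 13)) = 2355/26 - (13 - 1*(-6)) = 2355/26 - (13 + 6) = 2355/26 - 1*19 = 2355/26 - 19 = 1861/26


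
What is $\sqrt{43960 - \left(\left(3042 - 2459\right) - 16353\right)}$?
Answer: $\sqrt{59730} \approx 244.4$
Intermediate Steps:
$\sqrt{43960 - \left(\left(3042 - 2459\right) - 16353\right)} = \sqrt{43960 - \left(583 - 16353\right)} = \sqrt{43960 - -15770} = \sqrt{43960 + 15770} = \sqrt{59730}$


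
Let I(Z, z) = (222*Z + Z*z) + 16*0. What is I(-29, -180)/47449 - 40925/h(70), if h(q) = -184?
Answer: 84418531/379592 ≈ 222.39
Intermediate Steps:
I(Z, z) = 222*Z + Z*z (I(Z, z) = (222*Z + Z*z) + 0 = 222*Z + Z*z)
I(-29, -180)/47449 - 40925/h(70) = -29*(222 - 180)/47449 - 40925/(-184) = -29*42*(1/47449) - 40925*(-1/184) = -1218*1/47449 + 40925/184 = -1218/47449 + 40925/184 = 84418531/379592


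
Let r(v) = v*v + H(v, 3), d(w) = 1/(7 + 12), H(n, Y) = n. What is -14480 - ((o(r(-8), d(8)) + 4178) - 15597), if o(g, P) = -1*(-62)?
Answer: -3123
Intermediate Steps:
d(w) = 1/19
r(v) = v + v² (r(v) = v*v + v = v² + v = v + v²)
o(g, P) = 62
-14480 - ((o(r(-8), d(8)) + 4178) - 15597) = -14480 - ((62 + 4178) - 15597) = -14480 - (4240 - 15597) = -14480 - 1*(-11357) = -14480 + 11357 = -3123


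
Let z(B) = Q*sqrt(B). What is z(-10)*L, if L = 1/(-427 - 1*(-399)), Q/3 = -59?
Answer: 177*I*sqrt(10)/28 ≈ 19.99*I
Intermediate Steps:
Q = -177 (Q = 3*(-59) = -177)
L = -1/28 (L = 1/(-427 + 399) = 1/(-28) = -1/28 ≈ -0.035714)
z(B) = -177*sqrt(B)
z(-10)*L = -177*I*sqrt(10)*(-1/28) = 177*I*sqrt(10)/28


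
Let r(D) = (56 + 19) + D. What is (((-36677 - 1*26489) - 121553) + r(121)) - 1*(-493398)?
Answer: 308875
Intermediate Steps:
r(D) = 75 + D
(((-36677 - 1*26489) - 121553) + r(121)) - 1*(-493398) = (((-36677 - 1*26489) - 121553) + (75 + 121)) - 1*(-493398) = (((-36677 - 26489) - 121553) + 196) + 493398 = ((-63166 - 121553) + 196) + 493398 = (-184719 + 196) + 493398 = -184523 + 493398 = 308875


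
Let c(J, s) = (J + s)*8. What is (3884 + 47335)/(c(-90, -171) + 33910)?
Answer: 7317/4546 ≈ 1.6095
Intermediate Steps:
c(J, s) = 8*J + 8*s
(3884 + 47335)/(c(-90, -171) + 33910) = (3884 + 47335)/((8*(-90) + 8*(-171)) + 33910) = 51219/((-720 - 1368) + 33910) = 51219/(-2088 + 33910) = 51219/31822 = 51219*(1/31822) = 7317/4546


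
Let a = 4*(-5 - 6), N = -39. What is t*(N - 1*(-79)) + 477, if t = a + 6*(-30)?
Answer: -8483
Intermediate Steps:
a = -44 (a = 4*(-11) = -44)
t = -224 (t = -44 + 6*(-30) = -44 - 180 = -224)
t*(N - 1*(-79)) + 477 = -224*(-39 - 1*(-79)) + 477 = -224*(-39 + 79) + 477 = -224*40 + 477 = -8960 + 477 = -8483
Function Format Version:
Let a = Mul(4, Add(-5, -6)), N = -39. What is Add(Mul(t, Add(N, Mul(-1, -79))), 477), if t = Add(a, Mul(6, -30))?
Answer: -8483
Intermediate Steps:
a = -44 (a = Mul(4, -11) = -44)
t = -224 (t = Add(-44, Mul(6, -30)) = Add(-44, -180) = -224)
Add(Mul(t, Add(N, Mul(-1, -79))), 477) = Add(Mul(-224, Add(-39, Mul(-1, -79))), 477) = Add(Mul(-224, Add(-39, 79)), 477) = Add(Mul(-224, 40), 477) = Add(-8960, 477) = -8483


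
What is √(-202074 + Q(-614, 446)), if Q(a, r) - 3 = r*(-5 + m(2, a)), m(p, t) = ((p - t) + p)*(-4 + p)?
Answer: I*√755557 ≈ 869.23*I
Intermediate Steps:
m(p, t) = (-4 + p)*(-t + 2*p) (m(p, t) = (-t + 2*p)*(-4 + p) = (-4 + p)*(-t + 2*p))
Q(a, r) = 3 + r*(-13 + 2*a) (Q(a, r) = 3 + r*(-5 + (-8*2 + 2*2² + 4*a - 1*2*a)) = 3 + r*(-5 + (-16 + 2*4 + 4*a - 2*a)) = 3 + r*(-5 + (-16 + 8 + 4*a - 2*a)) = 3 + r*(-5 + (-8 + 2*a)) = 3 + r*(-13 + 2*a))
√(-202074 + Q(-614, 446)) = √(-202074 + (3 - 13*446 + 2*(-614)*446)) = √(-202074 + (3 - 5798 - 547688)) = √(-202074 - 553483) = √(-755557) = I*√755557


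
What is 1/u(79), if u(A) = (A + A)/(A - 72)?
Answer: 7/158 ≈ 0.044304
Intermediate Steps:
u(A) = 2*A/(-72 + A) (u(A) = (2*A)/(-72 + A) = 2*A/(-72 + A))
1/u(79) = 1/(2*79/(-72 + 79)) = 1/(2*79/7) = 1/(2*79*(1/7)) = 1/(158/7) = 7/158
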